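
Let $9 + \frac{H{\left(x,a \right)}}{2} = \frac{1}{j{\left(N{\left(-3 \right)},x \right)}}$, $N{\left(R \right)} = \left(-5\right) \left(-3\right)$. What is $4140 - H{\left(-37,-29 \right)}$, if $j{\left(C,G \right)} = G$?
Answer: $\frac{153848}{37} \approx 4158.1$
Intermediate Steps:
$N{\left(R \right)} = 15$
$H{\left(x,a \right)} = -18 + \frac{2}{x}$
$4140 - H{\left(-37,-29 \right)} = 4140 - \left(-18 + \frac{2}{-37}\right) = 4140 - \left(-18 + 2 \left(- \frac{1}{37}\right)\right) = 4140 - \left(-18 - \frac{2}{37}\right) = 4140 - - \frac{668}{37} = 4140 + \frac{668}{37} = \frac{153848}{37}$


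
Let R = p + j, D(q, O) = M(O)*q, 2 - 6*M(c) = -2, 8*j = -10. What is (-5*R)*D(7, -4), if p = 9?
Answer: -1085/6 ≈ -180.83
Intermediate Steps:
j = -5/4 (j = (⅛)*(-10) = -5/4 ≈ -1.2500)
M(c) = ⅔ (M(c) = ⅓ - ⅙*(-2) = ⅓ + ⅓ = ⅔)
D(q, O) = 2*q/3
R = 31/4 (R = 9 - 5/4 = 31/4 ≈ 7.7500)
(-5*R)*D(7, -4) = (-5*31/4)*((⅔)*7) = -155/4*14/3 = -1085/6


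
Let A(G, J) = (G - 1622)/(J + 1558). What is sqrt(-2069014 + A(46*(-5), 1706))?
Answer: I*sqrt(86104110237)/204 ≈ 1438.4*I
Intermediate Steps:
A(G, J) = (-1622 + G)/(1558 + J)
sqrt(-2069014 + A(46*(-5), 1706)) = sqrt(-2069014 + (-1622 + 46*(-5))/(1558 + 1706)) = sqrt(-2069014 + (-1622 - 230)/3264) = sqrt(-2069014 + (1/3264)*(-1852)) = sqrt(-2069014 - 463/816) = sqrt(-1688315887/816) = I*sqrt(86104110237)/204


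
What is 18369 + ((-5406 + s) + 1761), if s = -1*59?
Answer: 14665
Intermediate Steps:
s = -59
18369 + ((-5406 + s) + 1761) = 18369 + ((-5406 - 59) + 1761) = 18369 + (-5465 + 1761) = 18369 - 3704 = 14665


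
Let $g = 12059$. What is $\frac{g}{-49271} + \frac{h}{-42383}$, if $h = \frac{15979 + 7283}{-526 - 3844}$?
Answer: $- \frac{1116172993444}{4562832352705} \approx -0.24462$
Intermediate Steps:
$h = - \frac{11631}{2185}$ ($h = \frac{23262}{-4370} = 23262 \left(- \frac{1}{4370}\right) = - \frac{11631}{2185} \approx -5.3231$)
$\frac{g}{-49271} + \frac{h}{-42383} = \frac{12059}{-49271} - \frac{11631}{2185 \left(-42383\right)} = 12059 \left(- \frac{1}{49271}\right) - - \frac{11631}{92606855} = - \frac{12059}{49271} + \frac{11631}{92606855} = - \frac{1116172993444}{4562832352705}$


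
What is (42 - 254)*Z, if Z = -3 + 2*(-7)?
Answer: 3604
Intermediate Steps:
Z = -17 (Z = -3 - 14 = -17)
(42 - 254)*Z = (42 - 254)*(-17) = -212*(-17) = 3604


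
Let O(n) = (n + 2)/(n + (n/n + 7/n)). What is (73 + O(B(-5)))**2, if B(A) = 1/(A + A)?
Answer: 2542579776/477481 ≈ 5325.0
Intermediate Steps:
B(A) = 1/(2*A)
O(n) = (2 + n)/(1 + n + 7/n) (O(n) = (2 + n)/(n + (1 + 7/n)) = (2 + n)/(1 + n + 7/n))
(73 + O(B(-5)))**2 = (73 + ((1/2)/(-5))*(2 + (1/2)/(-5))/(7 + (1/2)/(-5) + ((1/2)/(-5))**2))**2 = (73 + ((1/2)*(-1/5))*(2 + (1/2)*(-1/5))/(7 + (1/2)*(-1/5) + ((1/2)*(-1/5))**2))**2 = (73 - (2 - 1/10)/(10*(7 - 1/10 + (-1/10)**2)))**2 = (73 - 1/10*19/10/(7 - 1/10 + 1/100))**2 = (73 - 1/10*19/10/691/100)**2 = (73 - 1/10*100/691*19/10)**2 = (73 - 19/691)**2 = (50424/691)**2 = 2542579776/477481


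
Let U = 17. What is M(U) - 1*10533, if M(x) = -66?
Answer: -10599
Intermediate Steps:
M(U) - 1*10533 = -66 - 1*10533 = -66 - 10533 = -10599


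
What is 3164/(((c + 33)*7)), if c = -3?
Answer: 226/15 ≈ 15.067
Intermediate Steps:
3164/(((c + 33)*7)) = 3164/(((-3 + 33)*7)) = 3164/((30*7)) = 3164/210 = 3164*(1/210) = 226/15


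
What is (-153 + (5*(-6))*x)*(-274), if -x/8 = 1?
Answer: -23838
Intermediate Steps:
x = -8 (x = -8*1 = -8)
(-153 + (5*(-6))*x)*(-274) = (-153 + (5*(-6))*(-8))*(-274) = (-153 - 30*(-8))*(-274) = (-153 + 240)*(-274) = 87*(-274) = -23838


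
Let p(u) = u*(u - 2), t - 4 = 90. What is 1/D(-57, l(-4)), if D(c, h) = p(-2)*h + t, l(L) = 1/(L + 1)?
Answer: 3/274 ≈ 0.010949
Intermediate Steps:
t = 94 (t = 4 + 90 = 94)
l(L) = 1/(1 + L)
p(u) = u*(-2 + u)
D(c, h) = 94 + 8*h (D(c, h) = (-2*(-2 - 2))*h + 94 = (-2*(-4))*h + 94 = 8*h + 94 = 94 + 8*h)
1/D(-57, l(-4)) = 1/(94 + 8/(1 - 4)) = 1/(94 + 8/(-3)) = 1/(94 + 8*(-1/3)) = 1/(94 - 8/3) = 1/(274/3) = 3/274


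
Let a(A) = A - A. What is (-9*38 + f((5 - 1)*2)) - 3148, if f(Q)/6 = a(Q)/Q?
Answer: -3490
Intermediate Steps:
a(A) = 0
f(Q) = 0 (f(Q) = 6*(0/Q) = 6*0 = 0)
(-9*38 + f((5 - 1)*2)) - 3148 = (-9*38 + 0) - 3148 = (-342 + 0) - 3148 = -342 - 3148 = -3490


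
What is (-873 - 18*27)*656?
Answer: -891504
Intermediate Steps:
(-873 - 18*27)*656 = (-873 - 486)*656 = -1359*656 = -891504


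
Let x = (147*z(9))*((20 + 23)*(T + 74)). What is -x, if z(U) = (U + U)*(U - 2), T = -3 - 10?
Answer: -48583206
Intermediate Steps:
T = -13
z(U) = 2*U*(-2 + U) (z(U) = (2*U)*(-2 + U) = 2*U*(-2 + U))
x = 48583206 (x = (147*(2*9*(-2 + 9)))*((20 + 23)*(-13 + 74)) = (147*(2*9*7))*(43*61) = (147*126)*2623 = 18522*2623 = 48583206)
-x = -1*48583206 = -48583206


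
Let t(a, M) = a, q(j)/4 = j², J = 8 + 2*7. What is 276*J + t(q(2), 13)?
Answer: 6088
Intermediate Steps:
J = 22 (J = 8 + 14 = 22)
q(j) = 4*j²
276*J + t(q(2), 13) = 276*22 + 4*2² = 6072 + 4*4 = 6072 + 16 = 6088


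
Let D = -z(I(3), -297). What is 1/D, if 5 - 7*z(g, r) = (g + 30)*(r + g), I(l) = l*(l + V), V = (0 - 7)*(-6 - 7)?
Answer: -7/4685 ≈ -0.0014941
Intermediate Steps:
V = 91 (V = -7*(-13) = 91)
I(l) = l*(91 + l) (I(l) = l*(l + 91) = l*(91 + l))
z(g, r) = 5/7 - (30 + g)*(g + r)/7 (z(g, r) = 5/7 - (g + 30)*(r + g)/7 = 5/7 - (30 + g)*(g + r)/7)
D = -4685/7 (D = -(5/7 - 90*(91 + 3)/7 - 30/7*(-297) - 9*(91 + 3)**2/7 - 1/7*3*(91 + 3)*(-297)) = -(5/7 - 90*94/7 + 8910/7 - (3*94)**2/7 - 1/7*3*94*(-297)) = -(5/7 - 30/7*282 + 8910/7 - 1/7*282**2 - 1/7*282*(-297)) = -(5/7 - 8460/7 + 8910/7 - 1/7*79524 + 83754/7) = -(5/7 - 8460/7 + 8910/7 - 79524/7 + 83754/7) = -1*4685/7 = -4685/7 ≈ -669.29)
1/D = 1/(-4685/7) = -7/4685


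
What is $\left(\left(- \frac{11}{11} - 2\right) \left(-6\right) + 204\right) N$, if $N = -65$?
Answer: $-14430$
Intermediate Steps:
$\left(\left(- \frac{11}{11} - 2\right) \left(-6\right) + 204\right) N = \left(\left(- \frac{11}{11} - 2\right) \left(-6\right) + 204\right) \left(-65\right) = \left(\left(\left(-11\right) \frac{1}{11} - 2\right) \left(-6\right) + 204\right) \left(-65\right) = \left(\left(-1 - 2\right) \left(-6\right) + 204\right) \left(-65\right) = \left(\left(-3\right) \left(-6\right) + 204\right) \left(-65\right) = \left(18 + 204\right) \left(-65\right) = 222 \left(-65\right) = -14430$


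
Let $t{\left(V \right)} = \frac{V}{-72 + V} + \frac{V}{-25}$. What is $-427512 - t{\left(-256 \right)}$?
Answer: $- \frac{438211096}{1025} \approx -4.2752 \cdot 10^{5}$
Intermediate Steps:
$t{\left(V \right)} = - \frac{V}{25} + \frac{V}{-72 + V}$ ($t{\left(V \right)} = \frac{V}{-72 + V} + V \left(- \frac{1}{25}\right) = \frac{V}{-72 + V} - \frac{V}{25} = - \frac{V}{25} + \frac{V}{-72 + V}$)
$-427512 - t{\left(-256 \right)} = -427512 - \frac{1}{25} \left(-256\right) \frac{1}{-72 - 256} \left(97 - -256\right) = -427512 - \frac{1}{25} \left(-256\right) \frac{1}{-328} \left(97 + 256\right) = -427512 - \frac{1}{25} \left(-256\right) \left(- \frac{1}{328}\right) 353 = -427512 - \frac{11296}{1025} = - \frac{438211096}{1025}$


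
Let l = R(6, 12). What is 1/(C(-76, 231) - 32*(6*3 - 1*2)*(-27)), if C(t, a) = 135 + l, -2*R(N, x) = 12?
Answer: 1/13953 ≈ 7.1669e-5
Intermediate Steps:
R(N, x) = -6 (R(N, x) = -½*12 = -6)
l = -6
C(t, a) = 129 (C(t, a) = 135 - 6 = 129)
1/(C(-76, 231) - 32*(6*3 - 1*2)*(-27)) = 1/(129 - 32*(6*3 - 1*2)*(-27)) = 1/(129 - 32*(18 - 2)*(-27)) = 1/(129 - 32*16*(-27)) = 1/(129 - 512*(-27)) = 1/(129 + 13824) = 1/13953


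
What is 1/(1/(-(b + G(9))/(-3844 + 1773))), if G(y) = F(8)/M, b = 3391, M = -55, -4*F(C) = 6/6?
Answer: 746021/455620 ≈ 1.6374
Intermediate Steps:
F(C) = -1/4 (F(C) = -3/(2*6) = -1/4*1 = -1/4)
G(y) = 1/220 (G(y) = -1/4/(-55) = -1/4*(-1/55) = 1/220)
1/(1/(-(b + G(9))/(-3844 + 1773))) = 1/(1/(-(3391 + 1/220)/(-3844 + 1773))) = 1/(1/(-746021/(220*(-2071)))) = 1/(1/(-746021*(-1)/(220*2071))) = 1/(1/(-1*(-746021/455620))) = 1/(1/(746021/455620)) = 1/(455620/746021) = 746021/455620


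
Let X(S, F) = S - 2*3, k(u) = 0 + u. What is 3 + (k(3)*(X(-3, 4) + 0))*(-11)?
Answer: 300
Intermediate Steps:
k(u) = u
X(S, F) = -6 + S (X(S, F) = S - 6 = -6 + S)
3 + (k(3)*(X(-3, 4) + 0))*(-11) = 3 + (3*((-6 - 3) + 0))*(-11) = 3 + (3*(-9 + 0))*(-11) = 3 + (3*(-9))*(-11) = 3 - 27*(-11) = 3 + 297 = 300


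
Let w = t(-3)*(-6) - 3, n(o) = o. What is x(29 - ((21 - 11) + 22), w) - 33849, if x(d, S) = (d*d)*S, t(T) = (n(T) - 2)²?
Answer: -35226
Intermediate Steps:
t(T) = (-2 + T)² (t(T) = (T - 2)² = (-2 + T)²)
w = -153 (w = (-2 - 3)²*(-6) - 3 = (-5)²*(-6) - 3 = 25*(-6) - 3 = -150 - 3 = -153)
x(d, S) = S*d² (x(d, S) = d²*S = S*d²)
x(29 - ((21 - 11) + 22), w) - 33849 = -153*(29 - ((21 - 11) + 22))² - 33849 = -153*(29 - (10 + 22))² - 33849 = -153*(29 - 1*32)² - 33849 = -153*(29 - 32)² - 33849 = -153*(-3)² - 33849 = -153*9 - 33849 = -1377 - 33849 = -35226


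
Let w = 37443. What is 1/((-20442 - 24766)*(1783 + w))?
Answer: -1/1773329008 ≈ -5.6391e-10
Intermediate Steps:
1/((-20442 - 24766)*(1783 + w)) = 1/((-20442 - 24766)*(1783 + 37443)) = 1/(-45208*39226) = -1/45208*1/39226 = -1/1773329008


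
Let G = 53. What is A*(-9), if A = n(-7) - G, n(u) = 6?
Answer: 423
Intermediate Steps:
A = -47 (A = 6 - 1*53 = 6 - 53 = -47)
A*(-9) = -47*(-9) = 423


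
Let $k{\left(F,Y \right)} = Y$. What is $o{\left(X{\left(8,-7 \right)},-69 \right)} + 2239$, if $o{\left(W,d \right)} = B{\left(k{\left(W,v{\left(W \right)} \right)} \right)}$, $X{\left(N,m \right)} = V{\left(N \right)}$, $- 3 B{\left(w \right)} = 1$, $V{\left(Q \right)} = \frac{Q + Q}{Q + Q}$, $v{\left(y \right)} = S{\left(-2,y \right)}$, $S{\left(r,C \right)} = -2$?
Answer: $\frac{6716}{3} \approx 2238.7$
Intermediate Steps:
$v{\left(y \right)} = -2$
$V{\left(Q \right)} = 1$ ($V{\left(Q \right)} = \frac{2 Q}{2 Q} = 2 Q \frac{1}{2 Q} = 1$)
$B{\left(w \right)} = - \frac{1}{3}$ ($B{\left(w \right)} = \left(- \frac{1}{3}\right) 1 = - \frac{1}{3}$)
$X{\left(N,m \right)} = 1$
$o{\left(W,d \right)} = - \frac{1}{3}$
$o{\left(X{\left(8,-7 \right)},-69 \right)} + 2239 = - \frac{1}{3} + 2239 = \frac{6716}{3}$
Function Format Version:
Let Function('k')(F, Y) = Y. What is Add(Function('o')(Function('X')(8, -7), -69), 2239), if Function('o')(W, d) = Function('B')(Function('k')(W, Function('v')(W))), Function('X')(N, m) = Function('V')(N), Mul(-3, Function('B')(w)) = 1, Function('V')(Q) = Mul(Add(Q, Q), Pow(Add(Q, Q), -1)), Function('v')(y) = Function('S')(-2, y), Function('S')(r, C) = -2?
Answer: Rational(6716, 3) ≈ 2238.7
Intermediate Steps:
Function('v')(y) = -2
Function('V')(Q) = 1 (Function('V')(Q) = Mul(Mul(2, Q), Pow(Mul(2, Q), -1)) = Mul(Mul(2, Q), Mul(Rational(1, 2), Pow(Q, -1))) = 1)
Function('B')(w) = Rational(-1, 3) (Function('B')(w) = Mul(Rational(-1, 3), 1) = Rational(-1, 3))
Function('X')(N, m) = 1
Function('o')(W, d) = Rational(-1, 3)
Add(Function('o')(Function('X')(8, -7), -69), 2239) = Add(Rational(-1, 3), 2239) = Rational(6716, 3)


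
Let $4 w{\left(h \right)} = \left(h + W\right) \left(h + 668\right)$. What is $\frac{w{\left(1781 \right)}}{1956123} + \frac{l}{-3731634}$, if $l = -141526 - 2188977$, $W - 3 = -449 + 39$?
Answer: $\frac{47518015970}{45058858611} \approx 1.0546$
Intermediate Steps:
$W = -407$ ($W = 3 + \left(-449 + 39\right) = 3 - 410 = -407$)
$w{\left(h \right)} = \frac{\left(-407 + h\right) \left(668 + h\right)}{4}$ ($w{\left(h \right)} = \frac{\left(h - 407\right) \left(h + 668\right)}{4} = \frac{\left(-407 + h\right) \left(668 + h\right)}{4}$)
$l = -2330503$ ($l = -141526 - 2188977 = -2330503$)
$\frac{w{\left(1781 \right)}}{1956123} + \frac{l}{-3731634} = \frac{-67969 + \frac{1781^{2}}{4} + \frac{261}{4} \cdot 1781}{1956123} - \frac{2330503}{-3731634} = \left(-67969 + \frac{1}{4} \cdot 3171961 + \frac{464841}{4}\right) \frac{1}{1956123} - - \frac{2330503}{3731634} = \left(-67969 + \frac{3171961}{4} + \frac{464841}{4}\right) \frac{1}{1956123} + \frac{2330503}{3731634} = \frac{1682463}{2} \cdot \frac{1}{1956123} + \frac{2330503}{3731634} = \frac{560821}{1304082} + \frac{2330503}{3731634} = \frac{47518015970}{45058858611}$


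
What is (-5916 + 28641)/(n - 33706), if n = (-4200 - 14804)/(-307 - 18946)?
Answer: -145841475/216307538 ≈ -0.67423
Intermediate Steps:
n = 19004/19253 (n = -19004/(-19253) = -19004*(-1/19253) = 19004/19253 ≈ 0.98707)
(-5916 + 28641)/(n - 33706) = (-5916 + 28641)/(19004/19253 - 33706) = 22725/(-648922614/19253) = 22725*(-19253/648922614) = -145841475/216307538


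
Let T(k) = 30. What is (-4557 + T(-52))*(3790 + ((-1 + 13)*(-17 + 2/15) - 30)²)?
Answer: -6541487838/25 ≈ -2.6166e+8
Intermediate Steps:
(-4557 + T(-52))*(3790 + ((-1 + 13)*(-17 + 2/15) - 30)²) = (-4557 + 30)*(3790 + ((-1 + 13)*(-17 + 2/15) - 30)²) = -4527*(3790 + (12*(-17 + 2*(1/15)) - 30)²) = -4527*(3790 + (12*(-17 + 2/15) - 30)²) = -4527*(3790 + (12*(-253/15) - 30)²) = -4527*(3790 + (-1012/5 - 30)²) = -4527*(3790 + (-1162/5)²) = -4527*(3790 + 1350244/25) = -4527*1444994/25 = -6541487838/25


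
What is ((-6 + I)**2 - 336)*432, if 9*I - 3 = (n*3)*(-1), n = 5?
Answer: -121920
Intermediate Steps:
I = -4/3 (I = 1/3 + ((5*3)*(-1))/9 = 1/3 + (15*(-1))/9 = 1/3 + (1/9)*(-15) = 1/3 - 5/3 = -4/3 ≈ -1.3333)
((-6 + I)**2 - 336)*432 = ((-6 - 4/3)**2 - 336)*432 = ((-22/3)**2 - 336)*432 = (484/9 - 336)*432 = -2540/9*432 = -121920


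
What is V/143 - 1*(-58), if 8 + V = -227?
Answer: 8059/143 ≈ 56.357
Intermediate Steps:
V = -235 (V = -8 - 227 = -235)
V/143 - 1*(-58) = -235/143 - 1*(-58) = -235*1/143 + 58 = -235/143 + 58 = 8059/143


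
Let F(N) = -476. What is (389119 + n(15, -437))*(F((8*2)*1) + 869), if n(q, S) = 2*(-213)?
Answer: 152756349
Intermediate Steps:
n(q, S) = -426
(389119 + n(15, -437))*(F((8*2)*1) + 869) = (389119 - 426)*(-476 + 869) = 388693*393 = 152756349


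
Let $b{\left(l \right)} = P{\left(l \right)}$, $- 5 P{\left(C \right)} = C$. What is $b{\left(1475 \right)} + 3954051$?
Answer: $3953756$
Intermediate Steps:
$P{\left(C \right)} = - \frac{C}{5}$
$b{\left(l \right)} = - \frac{l}{5}$
$b{\left(1475 \right)} + 3954051 = \left(- \frac{1}{5}\right) 1475 + 3954051 = -295 + 3954051 = 3953756$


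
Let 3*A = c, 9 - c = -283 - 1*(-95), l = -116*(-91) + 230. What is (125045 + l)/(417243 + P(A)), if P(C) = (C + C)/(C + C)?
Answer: 135831/417244 ≈ 0.32554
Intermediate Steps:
l = 10786 (l = 10556 + 230 = 10786)
c = 197 (c = 9 - (-283 - 1*(-95)) = 9 - (-283 + 95) = 9 - 1*(-188) = 9 + 188 = 197)
A = 197/3 (A = (1/3)*197 = 197/3 ≈ 65.667)
P(C) = 1 (P(C) = (2*C)/((2*C)) = (2*C)*(1/(2*C)) = 1)
(125045 + l)/(417243 + P(A)) = (125045 + 10786)/(417243 + 1) = 135831/417244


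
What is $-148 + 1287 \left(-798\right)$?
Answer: $-1027174$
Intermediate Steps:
$-148 + 1287 \left(-798\right) = -148 - 1027026 = -1027174$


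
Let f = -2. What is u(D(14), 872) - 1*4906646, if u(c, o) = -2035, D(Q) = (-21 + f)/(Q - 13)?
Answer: -4908681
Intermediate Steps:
D(Q) = -23/(-13 + Q) (D(Q) = (-21 - 2)/(Q - 13) = -23/(-13 + Q))
u(D(14), 872) - 1*4906646 = -2035 - 1*4906646 = -2035 - 4906646 = -4908681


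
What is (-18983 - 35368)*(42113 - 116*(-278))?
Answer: -4041594711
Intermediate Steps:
(-18983 - 35368)*(42113 - 116*(-278)) = -54351*(42113 + 32248) = -54351*74361 = -4041594711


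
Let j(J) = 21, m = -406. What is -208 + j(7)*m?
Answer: -8734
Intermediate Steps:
-208 + j(7)*m = -208 + 21*(-406) = -208 - 8526 = -8734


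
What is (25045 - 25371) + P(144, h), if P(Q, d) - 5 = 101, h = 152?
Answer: -220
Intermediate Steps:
P(Q, d) = 106 (P(Q, d) = 5 + 101 = 106)
(25045 - 25371) + P(144, h) = (25045 - 25371) + 106 = -326 + 106 = -220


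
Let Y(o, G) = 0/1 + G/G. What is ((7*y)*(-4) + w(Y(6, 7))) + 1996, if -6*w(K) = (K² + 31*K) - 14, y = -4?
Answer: 2105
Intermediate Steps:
Y(o, G) = 1 (Y(o, G) = 0*1 + 1 = 0 + 1 = 1)
w(K) = 7/3 - 31*K/6 - K²/6 (w(K) = -((K² + 31*K) - 14)/6 = -(-14 + K² + 31*K)/6 = 7/3 - 31*K/6 - K²/6)
((7*y)*(-4) + w(Y(6, 7))) + 1996 = ((7*(-4))*(-4) + (7/3 - 31/6*1 - ⅙*1²)) + 1996 = (-28*(-4) + (7/3 - 31/6 - ⅙*1)) + 1996 = (112 + (7/3 - 31/6 - ⅙)) + 1996 = (112 - 3) + 1996 = 109 + 1996 = 2105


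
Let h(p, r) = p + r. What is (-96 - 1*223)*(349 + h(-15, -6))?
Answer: -104632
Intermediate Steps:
(-96 - 1*223)*(349 + h(-15, -6)) = (-96 - 1*223)*(349 + (-15 - 6)) = (-96 - 223)*(349 - 21) = -319*328 = -104632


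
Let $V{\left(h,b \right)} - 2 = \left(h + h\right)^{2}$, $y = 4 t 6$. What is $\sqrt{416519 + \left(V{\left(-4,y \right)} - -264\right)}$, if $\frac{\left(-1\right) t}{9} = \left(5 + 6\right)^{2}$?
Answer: $\sqrt{416849} \approx 645.64$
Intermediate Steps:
$t = -1089$ ($t = - 9 \left(5 + 6\right)^{2} = - 9 \cdot 11^{2} = \left(-9\right) 121 = -1089$)
$y = -26136$ ($y = 4 \left(\left(-1089\right) 6\right) = 4 \left(-6534\right) = -26136$)
$V{\left(h,b \right)} = 2 + 4 h^{2}$ ($V{\left(h,b \right)} = 2 + \left(h + h\right)^{2} = 2 + \left(2 h\right)^{2} = 2 + 4 h^{2}$)
$\sqrt{416519 + \left(V{\left(-4,y \right)} - -264\right)} = \sqrt{416519 + \left(\left(2 + 4 \left(-4\right)^{2}\right) - -264\right)} = \sqrt{416519 + \left(\left(2 + 4 \cdot 16\right) + 264\right)} = \sqrt{416519 + \left(\left(2 + 64\right) + 264\right)} = \sqrt{416519 + \left(66 + 264\right)} = \sqrt{416519 + 330} = \sqrt{416849}$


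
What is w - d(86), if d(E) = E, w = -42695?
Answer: -42781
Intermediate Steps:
w - d(86) = -42695 - 1*86 = -42695 - 86 = -42781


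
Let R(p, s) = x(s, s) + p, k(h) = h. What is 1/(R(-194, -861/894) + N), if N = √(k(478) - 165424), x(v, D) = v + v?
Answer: -39187/40668445 - 22201*I*√164946/4514197395 ≈ -0.00096357 - 0.0019974*I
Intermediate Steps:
x(v, D) = 2*v
R(p, s) = p + 2*s (R(p, s) = 2*s + p = p + 2*s)
N = I*√164946 (N = √(478 - 165424) = √(-164946) = I*√164946 ≈ 406.14*I)
1/(R(-194, -861/894) + N) = 1/((-194 + 2*(-861/894)) + I*√164946) = 1/((-194 + 2*(-861*1/894)) + I*√164946) = 1/((-194 + 2*(-287/298)) + I*√164946) = 1/((-194 - 287/149) + I*√164946) = 1/(-29193/149 + I*√164946)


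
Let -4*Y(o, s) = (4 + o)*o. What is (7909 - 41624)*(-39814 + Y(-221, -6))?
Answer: 6986186295/4 ≈ 1.7465e+9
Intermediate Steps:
Y(o, s) = -o*(4 + o)/4 (Y(o, s) = -(4 + o)*o/4 = -o*(4 + o)/4)
(7909 - 41624)*(-39814 + Y(-221, -6)) = (7909 - 41624)*(-39814 - ¼*(-221)*(4 - 221)) = -33715*(-39814 - ¼*(-221)*(-217)) = -33715*(-39814 - 47957/4) = -33715*(-207213/4) = 6986186295/4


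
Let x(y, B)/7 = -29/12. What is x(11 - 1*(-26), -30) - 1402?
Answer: -17027/12 ≈ -1418.9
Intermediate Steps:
x(y, B) = -203/12 (x(y, B) = 7*(-29/12) = -203/12)
x(11 - 1*(-26), -30) - 1402 = -203/12 - 1402 = -17027/12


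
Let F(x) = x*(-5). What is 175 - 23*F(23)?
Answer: 2820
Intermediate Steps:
F(x) = -5*x
175 - 23*F(23) = 175 - (-115)*23 = 175 - 23*(-115) = 175 + 2645 = 2820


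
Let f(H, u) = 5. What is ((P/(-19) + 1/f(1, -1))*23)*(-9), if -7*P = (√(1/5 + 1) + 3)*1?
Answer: -30636/665 - 207*√30/665 ≈ -47.774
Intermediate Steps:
P = -3/7 - √30/35 (P = -(√(1/5 + 1) + 3)/7 = -(√(⅕ + 1) + 3)/7 = -(√(6/5) + 3)/7 = -(√30/5 + 3)/7 = -(3 + √30/5)/7 = -3/7 - √30/35 ≈ -0.58506)
((P/(-19) + 1/f(1, -1))*23)*(-9) = (((-3/7 - √30/35)/(-19) + 1/5)*23)*(-9) = (((-3/7 - √30/35)*(-1/19) + 1*(⅕))*23)*(-9) = (((3/133 + √30/665) + ⅕)*23)*(-9) = ((148/665 + √30/665)*23)*(-9) = (3404/665 + 23*√30/665)*(-9) = -30636/665 - 207*√30/665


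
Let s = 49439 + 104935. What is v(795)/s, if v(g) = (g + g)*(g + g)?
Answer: 421350/25729 ≈ 16.376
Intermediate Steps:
v(g) = 4*g² (v(g) = (2*g)*(2*g) = 4*g²)
s = 154374
v(795)/s = (4*795²)/154374 = (4*632025)*(1/154374) = 2528100*(1/154374) = 421350/25729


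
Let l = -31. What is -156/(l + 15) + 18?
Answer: 111/4 ≈ 27.750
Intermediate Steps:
-156/(l + 15) + 18 = -156/(-31 + 15) + 18 = -156/(-16) + 18 = -156*(-1/16) + 18 = 39/4 + 18 = 111/4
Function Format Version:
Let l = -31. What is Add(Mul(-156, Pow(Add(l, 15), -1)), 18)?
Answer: Rational(111, 4) ≈ 27.750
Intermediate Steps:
Add(Mul(-156, Pow(Add(l, 15), -1)), 18) = Add(Mul(-156, Pow(Add(-31, 15), -1)), 18) = Add(Mul(-156, Pow(-16, -1)), 18) = Add(Mul(-156, Rational(-1, 16)), 18) = Add(Rational(39, 4), 18) = Rational(111, 4)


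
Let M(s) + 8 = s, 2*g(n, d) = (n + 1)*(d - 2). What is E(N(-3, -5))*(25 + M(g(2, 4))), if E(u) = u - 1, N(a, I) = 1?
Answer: 0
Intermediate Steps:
g(n, d) = (1 + n)*(-2 + d)/2 (g(n, d) = ((n + 1)*(d - 2))/2 = ((1 + n)*(-2 + d))/2 = (1 + n)*(-2 + d)/2)
M(s) = -8 + s
E(u) = -1 + u
E(N(-3, -5))*(25 + M(g(2, 4))) = (-1 + 1)*(25 + (-8 + (-1 + (½)*4 - 1*2 + (½)*4*2))) = 0*(25 + (-8 + (-1 + 2 - 2 + 4))) = 0*(25 + (-8 + 3)) = 0*(25 - 5) = 0*20 = 0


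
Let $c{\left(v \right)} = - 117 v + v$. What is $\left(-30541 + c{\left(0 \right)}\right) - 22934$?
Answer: $-53475$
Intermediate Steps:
$c{\left(v \right)} = - 116 v$
$\left(-30541 + c{\left(0 \right)}\right) - 22934 = \left(-30541 - 0\right) - 22934 = \left(-30541 + 0\right) - 22934 = -30541 - 22934 = -53475$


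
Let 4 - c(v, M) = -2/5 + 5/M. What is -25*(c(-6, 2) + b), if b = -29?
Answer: 1355/2 ≈ 677.50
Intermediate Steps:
c(v, M) = 22/5 - 5/M (c(v, M) = 4 - (-2/5 + 5/M) = 4 - (-2*⅕ + 5/M) = 4 - (-⅖ + 5/M) = 4 + (⅖ - 5/M) = 22/5 - 5/M)
-25*(c(-6, 2) + b) = -25*((22/5 - 5/2) - 29) = -25*(19/10 - 29) = -25*(-271/10) = 1355/2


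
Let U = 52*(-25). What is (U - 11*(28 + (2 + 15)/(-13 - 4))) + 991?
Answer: -606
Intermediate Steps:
U = -1300
(U - 11*(28 + (2 + 15)/(-13 - 4))) + 991 = (-1300 - 11*(28 + (2 + 15)/(-13 - 4))) + 991 = (-1300 - 11*(28 + 17/(-17))) + 991 = (-1300 - 11*(28 + 17*(-1/17))) + 991 = (-1300 - 11*(28 - 1)) + 991 = (-1300 - 11*27) + 991 = (-1300 - 297) + 991 = -1597 + 991 = -606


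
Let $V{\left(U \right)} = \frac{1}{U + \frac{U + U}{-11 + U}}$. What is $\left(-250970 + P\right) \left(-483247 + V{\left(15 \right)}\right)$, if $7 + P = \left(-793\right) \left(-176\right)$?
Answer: $\frac{2422712703217}{45} \approx 5.3838 \cdot 10^{10}$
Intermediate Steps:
$P = 139561$ ($P = -7 - -139568 = -7 + 139568 = 139561$)
$V{\left(U \right)} = \frac{1}{U + \frac{2 U}{-11 + U}}$
$\left(-250970 + P\right) \left(-483247 + V{\left(15 \right)}\right) = \left(-250970 + 139561\right) \left(-483247 + \frac{-11 + 15}{15 \left(-9 + 15\right)}\right) = - 111409 \left(-483247 + \frac{1}{15} \cdot \frac{1}{6} \cdot 4\right) = - 111409 \left(-483247 + \frac{2}{45}\right) = \left(-111409\right) \left(- \frac{21746113}{45}\right) = \frac{2422712703217}{45}$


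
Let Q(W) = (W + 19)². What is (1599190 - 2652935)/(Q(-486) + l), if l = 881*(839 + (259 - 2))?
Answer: -30107/33819 ≈ -0.89024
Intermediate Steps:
Q(W) = (19 + W)²
l = 965576 (l = 881*(839 + 257) = 881*1096 = 965576)
(1599190 - 2652935)/(Q(-486) + l) = (1599190 - 2652935)/((19 - 486)² + 965576) = -1053745/((-467)² + 965576) = -1053745/(218089 + 965576) = -1053745/1183665 = -1053745*1/1183665 = -30107/33819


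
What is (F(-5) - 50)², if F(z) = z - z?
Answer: 2500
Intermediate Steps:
F(z) = 0
(F(-5) - 50)² = (0 - 50)² = (-50)² = 2500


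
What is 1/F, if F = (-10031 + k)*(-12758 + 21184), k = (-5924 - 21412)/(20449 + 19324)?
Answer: -39773/3361892259374 ≈ -1.1831e-8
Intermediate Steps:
k = -27336/39773 ≈ -0.68730
F = -3361892259374/39773 (F = (-10031 - 27336/39773)*(-12758 + 21184) = -398990299/39773*8426 = -3361892259374/39773 ≈ -8.4527e+7)
1/F = 1/(-3361892259374/39773) = -39773/3361892259374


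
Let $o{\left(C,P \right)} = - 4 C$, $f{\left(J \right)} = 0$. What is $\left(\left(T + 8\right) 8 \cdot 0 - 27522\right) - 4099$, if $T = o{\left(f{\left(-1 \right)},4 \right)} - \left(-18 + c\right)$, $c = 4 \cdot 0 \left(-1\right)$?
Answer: $-31621$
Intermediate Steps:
$c = 0$ ($c = 0 \left(-1\right) = 0$)
$T = 18$ ($T = \left(-4\right) 0 + \left(18 - 0\right) = 0 + \left(18 + 0\right) = 0 + 18 = 18$)
$\left(\left(T + 8\right) 8 \cdot 0 - 27522\right) - 4099 = \left(\left(18 + 8\right) 8 \cdot 0 - 27522\right) - 4099 = \left(26 \cdot 0 - 27522\right) - 4099 = \left(0 - 27522\right) - 4099 = -27522 - 4099 = -31621$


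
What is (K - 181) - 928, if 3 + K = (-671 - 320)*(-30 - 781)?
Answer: 802589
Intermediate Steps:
K = 803698 (K = -3 + (-671 - 320)*(-30 - 781) = -3 - 991*(-811) = -3 + 803701 = 803698)
(K - 181) - 928 = (803698 - 181) - 928 = 803517 - 928 = 802589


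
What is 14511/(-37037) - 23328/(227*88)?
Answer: -1873167/1201057 ≈ -1.5596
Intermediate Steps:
14511/(-37037) - 23328/(227*88) = 14511*(-1/37037) - 23328/19976 = -2073/5291 - 23328*1/19976 = -2073/5291 - 2916/2497 = -1873167/1201057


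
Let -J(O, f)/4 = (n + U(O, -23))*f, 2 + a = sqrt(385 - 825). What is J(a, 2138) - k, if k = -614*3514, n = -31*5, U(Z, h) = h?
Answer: 3679852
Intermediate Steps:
n = -155
a = -2 + 2*I*sqrt(110) (a = -2 + sqrt(385 - 825) = -2 + sqrt(-440) = -2 + 2*I*sqrt(110) ≈ -2.0 + 20.976*I)
J(O, f) = 712*f (J(O, f) = -4*(-155 - 23)*f = -(-712)*f = 712*f)
k = -2157596
J(a, 2138) - k = 712*2138 - 1*(-2157596) = 1522256 + 2157596 = 3679852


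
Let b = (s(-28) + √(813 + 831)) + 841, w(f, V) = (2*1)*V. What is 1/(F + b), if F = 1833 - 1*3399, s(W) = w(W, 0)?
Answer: -725/523981 - 2*√411/523981 ≈ -0.0014610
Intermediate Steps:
w(f, V) = 2*V
s(W) = 0 (s(W) = 2*0 = 0)
F = -1566 (F = 1833 - 3399 = -1566)
b = 841 + 2*√411 (b = (0 + √(813 + 831)) + 841 = (0 + √1644) + 841 = (0 + 2*√411) + 841 = 2*√411 + 841 = 841 + 2*√411 ≈ 881.55)
1/(F + b) = 1/(-1566 + (841 + 2*√411)) = 1/(-725 + 2*√411)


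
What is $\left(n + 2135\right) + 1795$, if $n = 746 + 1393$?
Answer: $6069$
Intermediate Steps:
$n = 2139$
$\left(n + 2135\right) + 1795 = \left(2139 + 2135\right) + 1795 = 4274 + 1795 = 6069$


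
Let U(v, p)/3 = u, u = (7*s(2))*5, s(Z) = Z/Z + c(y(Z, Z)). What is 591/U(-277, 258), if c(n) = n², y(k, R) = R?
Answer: 197/175 ≈ 1.1257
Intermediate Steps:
s(Z) = 1 + Z² (s(Z) = Z/Z + Z² = 1 + Z²)
u = 175 (u = (7*(1 + 2²))*5 = (7*(1 + 4))*5 = (7*5)*5 = 35*5 = 175)
U(v, p) = 525 (U(v, p) = 3*175 = 525)
591/U(-277, 258) = 591/525 = 591*(1/525) = 197/175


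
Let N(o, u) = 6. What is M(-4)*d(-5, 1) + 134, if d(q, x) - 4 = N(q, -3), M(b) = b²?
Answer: 294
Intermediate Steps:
d(q, x) = 10 (d(q, x) = 4 + 6 = 10)
M(-4)*d(-5, 1) + 134 = (-4)²*10 + 134 = 16*10 + 134 = 160 + 134 = 294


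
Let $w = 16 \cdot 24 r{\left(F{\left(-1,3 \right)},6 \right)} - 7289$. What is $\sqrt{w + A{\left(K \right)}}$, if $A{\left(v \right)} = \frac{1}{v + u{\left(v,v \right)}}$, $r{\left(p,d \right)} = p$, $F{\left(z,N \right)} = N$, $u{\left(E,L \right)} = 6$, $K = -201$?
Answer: $\frac{2 i \sqrt{58339905}}{195} \approx 78.339 i$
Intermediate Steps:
$A{\left(v \right)} = \frac{1}{6 + v}$ ($A{\left(v \right)} = \frac{1}{v + 6} = \frac{1}{6 + v}$)
$w = -6137$ ($w = 16 \cdot 24 \cdot 3 - 7289 = 384 \cdot 3 - 7289 = 1152 - 7289 = -6137$)
$\sqrt{w + A{\left(K \right)}} = \sqrt{-6137 + \frac{1}{6 - 201}} = \sqrt{-6137 + \frac{1}{-195}} = \sqrt{-6137 - \frac{1}{195}} = \sqrt{- \frac{1196716}{195}} = \frac{2 i \sqrt{58339905}}{195}$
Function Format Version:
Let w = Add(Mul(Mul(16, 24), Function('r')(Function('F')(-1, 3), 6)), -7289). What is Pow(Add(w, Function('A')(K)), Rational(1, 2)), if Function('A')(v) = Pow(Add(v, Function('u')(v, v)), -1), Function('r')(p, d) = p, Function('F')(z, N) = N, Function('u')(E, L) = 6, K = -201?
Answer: Mul(Rational(2, 195), I, Pow(58339905, Rational(1, 2))) ≈ Mul(78.339, I)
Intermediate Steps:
Function('A')(v) = Pow(Add(6, v), -1) (Function('A')(v) = Pow(Add(v, 6), -1) = Pow(Add(6, v), -1))
w = -6137 (w = Add(Mul(Mul(16, 24), 3), -7289) = Add(Mul(384, 3), -7289) = Add(1152, -7289) = -6137)
Pow(Add(w, Function('A')(K)), Rational(1, 2)) = Pow(Add(-6137, Pow(Add(6, -201), -1)), Rational(1, 2)) = Pow(Add(-6137, Pow(-195, -1)), Rational(1, 2)) = Pow(Add(-6137, Rational(-1, 195)), Rational(1, 2)) = Pow(Rational(-1196716, 195), Rational(1, 2)) = Mul(Rational(2, 195), I, Pow(58339905, Rational(1, 2)))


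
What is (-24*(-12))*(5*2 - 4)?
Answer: 1728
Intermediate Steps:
(-24*(-12))*(5*2 - 4) = 288*(10 - 4) = 288*6 = 1728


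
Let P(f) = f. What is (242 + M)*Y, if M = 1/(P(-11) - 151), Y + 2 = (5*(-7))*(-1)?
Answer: 431233/54 ≈ 7985.8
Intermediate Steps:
Y = 33 (Y = -2 + (5*(-7))*(-1) = -2 - 35*(-1) = -2 + 35 = 33)
M = -1/162 (M = 1/(-11 - 151) = 1/(-162) = -1/162 ≈ -0.0061728)
(242 + M)*Y = (242 - 1/162)*33 = (39203/162)*33 = 431233/54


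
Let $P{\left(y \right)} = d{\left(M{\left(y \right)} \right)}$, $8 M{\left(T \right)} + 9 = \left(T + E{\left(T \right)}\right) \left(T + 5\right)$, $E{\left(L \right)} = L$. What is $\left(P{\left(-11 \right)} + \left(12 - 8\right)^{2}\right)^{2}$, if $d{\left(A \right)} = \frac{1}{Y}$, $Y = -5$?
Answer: $\frac{6241}{25} \approx 249.64$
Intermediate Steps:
$M{\left(T \right)} = - \frac{9}{8} + \frac{T \left(5 + T\right)}{4}$ ($M{\left(T \right)} = - \frac{9}{8} + \frac{\left(T + T\right) \left(T + 5\right)}{8} = - \frac{9}{8} + \frac{2 T \left(5 + T\right)}{8} = - \frac{9}{8} + \frac{T \left(5 + T\right)}{4}$)
$d{\left(A \right)} = - \frac{1}{5}$ ($d{\left(A \right)} = \frac{1}{-5} = - \frac{1}{5}$)
$P{\left(y \right)} = - \frac{1}{5}$
$\left(P{\left(-11 \right)} + \left(12 - 8\right)^{2}\right)^{2} = \left(- \frac{1}{5} + \left(12 - 8\right)^{2}\right)^{2} = \left(- \frac{1}{5} + 4^{2}\right)^{2} = \left(- \frac{1}{5} + 16\right)^{2} = \left(\frac{79}{5}\right)^{2} = \frac{6241}{25}$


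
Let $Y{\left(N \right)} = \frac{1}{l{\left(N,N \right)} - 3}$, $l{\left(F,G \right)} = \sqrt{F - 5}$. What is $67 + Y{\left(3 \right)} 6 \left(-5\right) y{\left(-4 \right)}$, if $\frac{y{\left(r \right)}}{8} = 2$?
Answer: $\frac{2177}{11} + \frac{480 i \sqrt{2}}{11} \approx 197.91 + 61.711 i$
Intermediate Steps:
$l{\left(F,G \right)} = \sqrt{-5 + F}$
$y{\left(r \right)} = 16$ ($y{\left(r \right)} = 8 \cdot 2 = 16$)
$Y{\left(N \right)} = \frac{1}{-3 + \sqrt{-5 + N}}$ ($Y{\left(N \right)} = \frac{1}{\sqrt{-5 + N} - 3} = \frac{1}{-3 + \sqrt{-5 + N}}$)
$67 + Y{\left(3 \right)} 6 \left(-5\right) y{\left(-4 \right)} = 67 + \frac{6 \left(-5\right) 16}{-3 + \sqrt{-5 + 3}} = 67 + \frac{\left(-30\right) 16}{-3 + \sqrt{-2}} = 67 + \frac{1}{-3 + i \sqrt{2}} \left(-480\right) = 67 - \frac{480}{-3 + i \sqrt{2}}$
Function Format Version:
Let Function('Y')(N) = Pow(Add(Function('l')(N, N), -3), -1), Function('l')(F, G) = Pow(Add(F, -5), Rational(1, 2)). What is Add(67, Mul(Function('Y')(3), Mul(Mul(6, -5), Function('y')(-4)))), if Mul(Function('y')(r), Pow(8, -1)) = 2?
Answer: Add(Rational(2177, 11), Mul(Rational(480, 11), I, Pow(2, Rational(1, 2)))) ≈ Add(197.91, Mul(61.711, I))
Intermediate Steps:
Function('l')(F, G) = Pow(Add(-5, F), Rational(1, 2))
Function('y')(r) = 16 (Function('y')(r) = Mul(8, 2) = 16)
Function('Y')(N) = Pow(Add(-3, Pow(Add(-5, N), Rational(1, 2))), -1) (Function('Y')(N) = Pow(Add(Pow(Add(-5, N), Rational(1, 2)), -3), -1) = Pow(Add(-3, Pow(Add(-5, N), Rational(1, 2))), -1))
Add(67, Mul(Function('Y')(3), Mul(Mul(6, -5), Function('y')(-4)))) = Add(67, Mul(Pow(Add(-3, Pow(Add(-5, 3), Rational(1, 2))), -1), Mul(Mul(6, -5), 16))) = Add(67, Mul(Pow(Add(-3, Pow(-2, Rational(1, 2))), -1), Mul(-30, 16))) = Add(67, Mul(Pow(Add(-3, Mul(I, Pow(2, Rational(1, 2)))), -1), -480)) = Add(67, Mul(-480, Pow(Add(-3, Mul(I, Pow(2, Rational(1, 2)))), -1)))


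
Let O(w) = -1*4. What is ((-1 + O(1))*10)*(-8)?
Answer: 400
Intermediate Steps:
O(w) = -4
((-1 + O(1))*10)*(-8) = ((-1 - 4)*10)*(-8) = -5*10*(-8) = -50*(-8) = 400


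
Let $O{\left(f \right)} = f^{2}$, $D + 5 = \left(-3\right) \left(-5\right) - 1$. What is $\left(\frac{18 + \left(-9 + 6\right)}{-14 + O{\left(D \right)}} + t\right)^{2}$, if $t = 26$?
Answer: $\frac{3087049}{4489} \approx 687.69$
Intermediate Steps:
$D = 9$ ($D = -5 - -14 = -5 + \left(15 - 1\right) = -5 + 14 = 9$)
$\left(\frac{18 + \left(-9 + 6\right)}{-14 + O{\left(D \right)}} + t\right)^{2} = \left(\frac{18 + \left(-9 + 6\right)}{-14 + 9^{2}} + 26\right)^{2} = \left(\frac{18 - 3}{-14 + 81} + 26\right)^{2} = \left(\frac{15}{67} + 26\right)^{2} = \left(\frac{1757}{67}\right)^{2} = \frac{3087049}{4489}$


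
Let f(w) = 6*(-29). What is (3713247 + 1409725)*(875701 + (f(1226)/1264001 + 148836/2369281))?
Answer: 13435129229873981581487156/2994773553281 ≈ 4.4862e+12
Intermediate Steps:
f(w) = -174
(3713247 + 1409725)*(875701 + (f(1226)/1264001 + 148836/2369281)) = (3713247 + 1409725)*(875701 + (-174/1264001 + 148836/2369281)) = 5122972*(875701 + (-174*1/1264001 + 148836*(1/2369281))) = 5122972*(875701 + (-174/1264001 + 148836/2369281)) = 5122972*(875701 + 187716597942/2994773553281) = 5122972*(2622526383098322923/2994773553281) = 13435129229873981581487156/2994773553281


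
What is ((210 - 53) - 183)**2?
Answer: 676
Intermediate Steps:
((210 - 53) - 183)**2 = (157 - 183)**2 = (-26)**2 = 676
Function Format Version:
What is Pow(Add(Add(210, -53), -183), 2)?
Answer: 676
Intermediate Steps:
Pow(Add(Add(210, -53), -183), 2) = Pow(Add(157, -183), 2) = Pow(-26, 2) = 676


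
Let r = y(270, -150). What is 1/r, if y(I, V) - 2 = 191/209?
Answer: 209/609 ≈ 0.34319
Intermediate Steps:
y(I, V) = 609/209 (y(I, V) = 2 + 191/209 = 609/209)
r = 609/209 ≈ 2.9139
1/r = 1/(609/209) = 209/609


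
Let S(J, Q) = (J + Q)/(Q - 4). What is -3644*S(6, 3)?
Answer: 32796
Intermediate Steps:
S(J, Q) = (J + Q)/(-4 + Q)
-3644*S(6, 3) = -3644*(6 + 3)/(-4 + 3) = -3644*9/(-1) = -(-3644)*9 = -3644*(-9) = 32796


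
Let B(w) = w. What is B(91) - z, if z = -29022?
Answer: 29113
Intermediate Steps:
B(91) - z = 91 - 1*(-29022) = 91 + 29022 = 29113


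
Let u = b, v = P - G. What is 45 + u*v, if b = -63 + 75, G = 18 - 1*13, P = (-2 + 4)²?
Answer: 33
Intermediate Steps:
P = 4 (P = 2² = 4)
G = 5 (G = 18 - 13 = 5)
v = -1 (v = 4 - 1*5 = 4 - 5 = -1)
b = 12
u = 12
45 + u*v = 45 + 12*(-1) = 45 - 12 = 33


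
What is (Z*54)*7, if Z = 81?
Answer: 30618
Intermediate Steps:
(Z*54)*7 = (81*54)*7 = 4374*7 = 30618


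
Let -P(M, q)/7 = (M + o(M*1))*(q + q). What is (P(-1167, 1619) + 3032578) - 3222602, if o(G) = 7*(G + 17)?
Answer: 208722498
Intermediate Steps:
o(G) = 119 + 7*G (o(G) = 7*(17 + G) = 119 + 7*G)
P(M, q) = -14*q*(119 + 8*M) (P(M, q) = -7*(M + (119 + 7*(M*1)))*(q + q) = -7*(M + (119 + 7*M))*2*q = -7*(119 + 8*M)*2*q = -14*q*(119 + 8*M))
(P(-1167, 1619) + 3032578) - 3222602 = (-14*1619*(119 + 8*(-1167)) + 3032578) - 3222602 = (-14*1619*(119 - 9336) + 3032578) - 3222602 = (-14*1619*(-9217) + 3032578) - 3222602 = (208912522 + 3032578) - 3222602 = 211945100 - 3222602 = 208722498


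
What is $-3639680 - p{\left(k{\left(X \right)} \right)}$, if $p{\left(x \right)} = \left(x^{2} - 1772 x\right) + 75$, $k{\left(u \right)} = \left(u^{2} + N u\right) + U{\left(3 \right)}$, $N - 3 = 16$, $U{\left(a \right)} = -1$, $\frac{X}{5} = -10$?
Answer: $-3294328$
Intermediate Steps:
$X = -50$ ($X = 5 \left(-10\right) = -50$)
$N = 19$ ($N = 3 + 16 = 19$)
$k{\left(u \right)} = -1 + u^{2} + 19 u$ ($k{\left(u \right)} = \left(u^{2} + 19 u\right) - 1 = -1 + u^{2} + 19 u$)
$p{\left(x \right)} = 75 + x^{2} - 1772 x$
$-3639680 - p{\left(k{\left(X \right)} \right)} = -3639680 - \left(75 + \left(-1 + \left(-50\right)^{2} + 19 \left(-50\right)\right)^{2} - 1772 \left(-1 + \left(-50\right)^{2} + 19 \left(-50\right)\right)\right) = -3639680 - \left(75 + \left(-1 + 2500 - 950\right)^{2} - 1772 \left(-1 + 2500 - 950\right)\right) = -3639680 - \left(75 + 1549^{2} - 2744828\right) = -3639680 - \left(75 + 2399401 - 2744828\right) = -3639680 - -345352 = -3639680 + 345352 = -3294328$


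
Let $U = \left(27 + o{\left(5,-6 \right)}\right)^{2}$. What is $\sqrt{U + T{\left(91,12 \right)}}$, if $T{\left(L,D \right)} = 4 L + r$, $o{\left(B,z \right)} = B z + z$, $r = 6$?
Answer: $\sqrt{451} \approx 21.237$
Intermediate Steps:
$o{\left(B,z \right)} = z + B z$
$U = 81$ ($U = \left(27 - 6 \left(1 + 5\right)\right)^{2} = \left(27 - 36\right)^{2} = \left(-9\right)^{2} = 81$)
$T{\left(L,D \right)} = 6 + 4 L$ ($T{\left(L,D \right)} = 4 L + 6 = 6 + 4 L$)
$\sqrt{U + T{\left(91,12 \right)}} = \sqrt{81 + \left(6 + 4 \cdot 91\right)} = \sqrt{81 + \left(6 + 364\right)} = \sqrt{81 + 370} = \sqrt{451}$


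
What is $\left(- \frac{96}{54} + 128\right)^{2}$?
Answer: $\frac{1290496}{81} \approx 15932.0$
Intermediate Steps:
$\left(- \frac{96}{54} + 128\right)^{2} = \left(\left(-96\right) \frac{1}{54} + 128\right)^{2} = \left(- \frac{16}{9} + 128\right)^{2} = \left(\frac{1136}{9}\right)^{2} = \frac{1290496}{81}$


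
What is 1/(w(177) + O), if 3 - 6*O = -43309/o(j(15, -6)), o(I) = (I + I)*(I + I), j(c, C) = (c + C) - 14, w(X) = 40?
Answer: 600/67609 ≈ 0.0088746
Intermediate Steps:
j(c, C) = -14 + C + c (j(c, C) = (C + c) - 14 = -14 + C + c)
o(I) = 4*I**2 (o(I) = (2*I)*(2*I) = 4*I**2)
O = 43609/600 (O = 1/2 - (-43309)/(6*(4*(-14 - 6 + 15)**2)) = 1/2 - (-43309)/(6*(4*(-5)**2)) = 1/2 - (-43309)/(6*(4*25)) = 1/2 - (-43309)/(6*100) = 1/2 - 1/6*(-43309/100) = 1/2 + 43309/600 = 43609/600 ≈ 72.682)
1/(w(177) + O) = 1/(40 + 43609/600) = 1/(67609/600) = 600/67609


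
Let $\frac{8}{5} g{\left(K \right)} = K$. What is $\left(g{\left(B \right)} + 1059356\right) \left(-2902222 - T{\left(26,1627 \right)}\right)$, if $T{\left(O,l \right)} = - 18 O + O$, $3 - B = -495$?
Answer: $-3074921232705$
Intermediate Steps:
$B = 498$ ($B = 3 - -495 = 3 + 495 = 498$)
$g{\left(K \right)} = \frac{5 K}{8}$
$T{\left(O,l \right)} = - 17 O$
$\left(g{\left(B \right)} + 1059356\right) \left(-2902222 - T{\left(26,1627 \right)}\right) = \left(\frac{5}{8} \cdot 498 + 1059356\right) \left(-2902222 - \left(-17\right) 26\right) = \left(\frac{1245}{4} + 1059356\right) \left(-2902222 - -442\right) = \frac{4238669 \left(-2902222 + 442\right)}{4} = \frac{4238669}{4} \left(-2901780\right) = -3074921232705$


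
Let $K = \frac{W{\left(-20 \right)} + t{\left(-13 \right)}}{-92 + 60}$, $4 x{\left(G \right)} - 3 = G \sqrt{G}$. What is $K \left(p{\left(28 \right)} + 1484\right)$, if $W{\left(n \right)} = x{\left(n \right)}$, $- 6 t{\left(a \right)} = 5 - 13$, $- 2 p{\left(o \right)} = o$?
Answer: $- \frac{6125}{64} + \frac{3675 i \sqrt{5}}{8} \approx -95.703 + 1027.2 i$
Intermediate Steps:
$p{\left(o \right)} = - \frac{o}{2}$
$x{\left(G \right)} = \frac{3}{4} + \frac{G^{\frac{3}{2}}}{4}$ ($x{\left(G \right)} = \frac{3}{4} + \frac{G \sqrt{G}}{4} = \frac{3}{4} + \frac{G^{\frac{3}{2}}}{4}$)
$t{\left(a \right)} = \frac{4}{3}$ ($t{\left(a \right)} = - \frac{5 - 13}{6} = \left(- \frac{1}{6}\right) \left(-8\right) = \frac{4}{3}$)
$W{\left(n \right)} = \frac{3}{4} + \frac{n^{\frac{3}{2}}}{4}$
$K = - \frac{25}{384} + \frac{5 i \sqrt{5}}{16}$ ($K = \frac{\left(\frac{3}{4} + \frac{\left(-20\right)^{\frac{3}{2}}}{4}\right) + \frac{4}{3}}{-92 + 60} = \frac{\left(\frac{3}{4} + \frac{\left(-40\right) i \sqrt{5}}{4}\right) + \frac{4}{3}}{-32} = \left(\left(\frac{3}{4} - 10 i \sqrt{5}\right) + \frac{4}{3}\right) \left(- \frac{1}{32}\right) = \left(\frac{25}{12} - 10 i \sqrt{5}\right) \left(- \frac{1}{32}\right) = - \frac{25}{384} + \frac{5 i \sqrt{5}}{16} \approx -0.065104 + 0.69877 i$)
$K \left(p{\left(28 \right)} + 1484\right) = \left(- \frac{25}{384} + \frac{5 i \sqrt{5}}{16}\right) \left(\left(- \frac{1}{2}\right) 28 + 1484\right) = \left(- \frac{25}{384} + \frac{5 i \sqrt{5}}{16}\right) \left(-14 + 1484\right) = \left(- \frac{25}{384} + \frac{5 i \sqrt{5}}{16}\right) 1470 = - \frac{6125}{64} + \frac{3675 i \sqrt{5}}{8}$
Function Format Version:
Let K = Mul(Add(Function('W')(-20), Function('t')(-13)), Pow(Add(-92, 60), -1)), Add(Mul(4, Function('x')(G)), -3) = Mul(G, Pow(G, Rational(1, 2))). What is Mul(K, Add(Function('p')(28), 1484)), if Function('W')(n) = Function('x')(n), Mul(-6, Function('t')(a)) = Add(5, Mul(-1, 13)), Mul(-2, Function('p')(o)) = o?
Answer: Add(Rational(-6125, 64), Mul(Rational(3675, 8), I, Pow(5, Rational(1, 2)))) ≈ Add(-95.703, Mul(1027.2, I))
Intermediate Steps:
Function('p')(o) = Mul(Rational(-1, 2), o)
Function('x')(G) = Add(Rational(3, 4), Mul(Rational(1, 4), Pow(G, Rational(3, 2)))) (Function('x')(G) = Add(Rational(3, 4), Mul(Rational(1, 4), Mul(G, Pow(G, Rational(1, 2))))) = Add(Rational(3, 4), Mul(Rational(1, 4), Pow(G, Rational(3, 2)))))
Function('t')(a) = Rational(4, 3) (Function('t')(a) = Mul(Rational(-1, 6), Add(5, Mul(-1, 13))) = Mul(Rational(-1, 6), Add(5, -13)) = Mul(Rational(-1, 6), -8) = Rational(4, 3))
Function('W')(n) = Add(Rational(3, 4), Mul(Rational(1, 4), Pow(n, Rational(3, 2))))
K = Add(Rational(-25, 384), Mul(Rational(5, 16), I, Pow(5, Rational(1, 2)))) (K = Mul(Add(Add(Rational(3, 4), Mul(Rational(1, 4), Pow(-20, Rational(3, 2)))), Rational(4, 3)), Pow(Add(-92, 60), -1)) = Mul(Add(Add(Rational(3, 4), Mul(Rational(1, 4), Mul(-40, I, Pow(5, Rational(1, 2))))), Rational(4, 3)), Pow(-32, -1)) = Mul(Add(Add(Rational(3, 4), Mul(-10, I, Pow(5, Rational(1, 2)))), Rational(4, 3)), Rational(-1, 32)) = Mul(Add(Rational(25, 12), Mul(-10, I, Pow(5, Rational(1, 2)))), Rational(-1, 32)) = Add(Rational(-25, 384), Mul(Rational(5, 16), I, Pow(5, Rational(1, 2)))) ≈ Add(-0.065104, Mul(0.69877, I)))
Mul(K, Add(Function('p')(28), 1484)) = Mul(Add(Rational(-25, 384), Mul(Rational(5, 16), I, Pow(5, Rational(1, 2)))), Add(Mul(Rational(-1, 2), 28), 1484)) = Mul(Add(Rational(-25, 384), Mul(Rational(5, 16), I, Pow(5, Rational(1, 2)))), Add(-14, 1484)) = Mul(Add(Rational(-25, 384), Mul(Rational(5, 16), I, Pow(5, Rational(1, 2)))), 1470) = Add(Rational(-6125, 64), Mul(Rational(3675, 8), I, Pow(5, Rational(1, 2))))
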